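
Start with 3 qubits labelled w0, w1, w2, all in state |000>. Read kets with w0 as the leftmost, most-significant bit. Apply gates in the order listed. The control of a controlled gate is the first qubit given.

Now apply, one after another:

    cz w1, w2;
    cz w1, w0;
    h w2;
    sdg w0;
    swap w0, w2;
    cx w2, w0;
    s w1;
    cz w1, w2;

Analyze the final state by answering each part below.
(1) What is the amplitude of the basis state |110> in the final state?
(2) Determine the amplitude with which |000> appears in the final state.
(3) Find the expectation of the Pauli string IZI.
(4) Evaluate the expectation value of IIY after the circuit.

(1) The amplitude on |110> is 0.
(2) |000> carries amplitude sqrt(2)/2 in the final state.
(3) The expectation value of IZI is 1.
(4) In the final state, IIY has expectation 0.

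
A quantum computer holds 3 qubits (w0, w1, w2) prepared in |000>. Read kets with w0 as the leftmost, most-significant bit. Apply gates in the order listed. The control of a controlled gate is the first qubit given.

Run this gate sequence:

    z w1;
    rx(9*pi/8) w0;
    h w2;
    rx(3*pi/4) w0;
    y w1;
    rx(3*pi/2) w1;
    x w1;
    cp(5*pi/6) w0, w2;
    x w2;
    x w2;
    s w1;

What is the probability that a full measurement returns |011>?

The probability of measuring |011> is -sqrt(2)*cos(7*pi/16)**2/16 + cos(7*pi/16)**2/8 + sqrt(1/2 - sqrt(2)/4)*sqrt(sqrt(2)/4 + 1/2)*sin(7*pi/16)*cos(7*pi/16)/2 + sqrt(2)*sin(7*pi/16)**2/16 + sin(7*pi/16)**2/8.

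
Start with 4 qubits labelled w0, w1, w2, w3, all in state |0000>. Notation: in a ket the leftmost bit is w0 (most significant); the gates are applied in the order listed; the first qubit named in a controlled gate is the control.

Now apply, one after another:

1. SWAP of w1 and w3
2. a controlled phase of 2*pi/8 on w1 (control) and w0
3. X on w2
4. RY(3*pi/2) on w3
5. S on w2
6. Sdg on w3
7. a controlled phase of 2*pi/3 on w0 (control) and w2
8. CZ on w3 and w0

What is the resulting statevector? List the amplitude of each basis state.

The final amplitudes are -sqrt(2)*I/2 on |0010>, sqrt(2)/2 on |0011>, and 0 on every other basis state.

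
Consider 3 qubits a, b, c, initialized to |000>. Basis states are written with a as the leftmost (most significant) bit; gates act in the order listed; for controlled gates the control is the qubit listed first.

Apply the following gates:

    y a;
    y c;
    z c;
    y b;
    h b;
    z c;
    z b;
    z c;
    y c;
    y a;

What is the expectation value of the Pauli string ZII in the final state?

The expectation value of ZII is 1.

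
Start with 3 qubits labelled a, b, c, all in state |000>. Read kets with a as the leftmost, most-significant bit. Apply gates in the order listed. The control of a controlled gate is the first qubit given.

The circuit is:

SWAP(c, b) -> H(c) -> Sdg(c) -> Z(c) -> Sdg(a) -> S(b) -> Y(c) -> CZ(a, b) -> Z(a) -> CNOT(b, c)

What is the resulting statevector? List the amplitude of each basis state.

After the circuit, the state carries amplitude sqrt(2)/2 on |000>, sqrt(2)*I/2 on |001>, and 0 on every other basis state.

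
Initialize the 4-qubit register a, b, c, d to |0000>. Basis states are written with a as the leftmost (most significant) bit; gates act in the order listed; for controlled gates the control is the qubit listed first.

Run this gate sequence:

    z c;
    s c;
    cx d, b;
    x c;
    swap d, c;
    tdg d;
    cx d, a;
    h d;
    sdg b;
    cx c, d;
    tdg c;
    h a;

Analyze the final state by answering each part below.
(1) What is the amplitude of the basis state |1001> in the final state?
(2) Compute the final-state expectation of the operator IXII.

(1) The final state's coefficient on |1001> equals -exp(3*I*pi/4)/2.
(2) In the final state, IXII has expectation 0.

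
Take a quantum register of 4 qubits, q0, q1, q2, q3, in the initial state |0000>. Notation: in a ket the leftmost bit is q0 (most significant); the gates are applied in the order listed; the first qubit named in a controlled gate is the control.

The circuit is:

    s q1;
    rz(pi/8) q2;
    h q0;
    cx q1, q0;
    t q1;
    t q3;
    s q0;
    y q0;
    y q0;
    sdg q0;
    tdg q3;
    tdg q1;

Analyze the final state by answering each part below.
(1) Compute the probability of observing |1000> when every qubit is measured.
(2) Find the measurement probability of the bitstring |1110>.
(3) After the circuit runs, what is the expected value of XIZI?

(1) Outcome |1000> occurs with probability 1/2. Key observation: the block from step 5 through step 12 cancels to the identity and can be dropped.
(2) A full measurement returns |1110> with probability 0.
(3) In the final state, XIZI has expectation 1.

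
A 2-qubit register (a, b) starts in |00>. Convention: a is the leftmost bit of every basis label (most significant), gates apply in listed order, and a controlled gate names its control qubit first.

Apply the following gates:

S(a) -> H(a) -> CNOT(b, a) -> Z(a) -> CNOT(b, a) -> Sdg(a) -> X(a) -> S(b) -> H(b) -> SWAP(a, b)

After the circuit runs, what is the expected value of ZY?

The expectation value of ZY is 0.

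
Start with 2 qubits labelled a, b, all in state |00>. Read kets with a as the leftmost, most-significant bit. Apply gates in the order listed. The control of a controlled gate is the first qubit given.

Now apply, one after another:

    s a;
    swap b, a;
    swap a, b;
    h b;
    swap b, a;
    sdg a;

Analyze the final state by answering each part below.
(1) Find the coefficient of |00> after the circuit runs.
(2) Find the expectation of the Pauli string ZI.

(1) |00> carries amplitude sqrt(2)/2 in the final state.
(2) In the final state, ZI has expectation 0.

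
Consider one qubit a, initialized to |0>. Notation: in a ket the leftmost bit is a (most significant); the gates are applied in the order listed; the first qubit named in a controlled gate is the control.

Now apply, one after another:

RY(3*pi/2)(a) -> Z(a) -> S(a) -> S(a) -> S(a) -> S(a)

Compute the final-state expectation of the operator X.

The observable X averages to 1. Key observation: gates 3-6 undo each other exactly, leaving only the rest of the circuit to track.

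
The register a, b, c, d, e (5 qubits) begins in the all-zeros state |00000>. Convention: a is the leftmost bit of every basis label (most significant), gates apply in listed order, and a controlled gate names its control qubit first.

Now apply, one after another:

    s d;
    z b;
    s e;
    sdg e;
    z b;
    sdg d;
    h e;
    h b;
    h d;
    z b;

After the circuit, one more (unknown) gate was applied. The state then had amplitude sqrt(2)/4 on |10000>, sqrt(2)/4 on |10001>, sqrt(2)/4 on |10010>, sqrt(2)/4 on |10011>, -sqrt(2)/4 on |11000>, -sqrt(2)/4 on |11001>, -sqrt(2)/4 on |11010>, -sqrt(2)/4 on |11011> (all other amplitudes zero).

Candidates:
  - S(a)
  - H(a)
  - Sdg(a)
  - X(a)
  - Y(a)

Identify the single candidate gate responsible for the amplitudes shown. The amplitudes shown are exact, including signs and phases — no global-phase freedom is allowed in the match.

It was X(a) that produced the state shown. Key observation: the block from step 1 through step 6 cancels to the identity and can be dropped.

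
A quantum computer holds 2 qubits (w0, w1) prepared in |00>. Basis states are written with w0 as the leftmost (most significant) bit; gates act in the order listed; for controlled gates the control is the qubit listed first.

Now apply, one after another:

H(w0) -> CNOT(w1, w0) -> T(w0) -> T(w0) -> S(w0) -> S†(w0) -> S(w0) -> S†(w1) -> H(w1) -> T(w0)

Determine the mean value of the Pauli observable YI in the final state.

The observable YI averages to -sqrt(2)/2.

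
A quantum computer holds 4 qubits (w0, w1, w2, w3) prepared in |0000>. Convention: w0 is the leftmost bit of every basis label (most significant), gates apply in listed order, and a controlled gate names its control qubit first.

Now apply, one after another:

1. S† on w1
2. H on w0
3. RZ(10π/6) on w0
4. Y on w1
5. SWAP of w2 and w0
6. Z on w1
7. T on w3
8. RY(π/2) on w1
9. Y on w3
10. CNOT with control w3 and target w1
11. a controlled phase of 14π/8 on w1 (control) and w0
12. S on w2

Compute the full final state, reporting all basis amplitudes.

The final amplitudes are -exp(I*pi/6)/2 on |0001>, -exp(I*pi/3)/2 on |0011>, exp(I*pi/6)/2 on |0101>, exp(I*pi/3)/2 on |0111>, and 0 on every other basis state.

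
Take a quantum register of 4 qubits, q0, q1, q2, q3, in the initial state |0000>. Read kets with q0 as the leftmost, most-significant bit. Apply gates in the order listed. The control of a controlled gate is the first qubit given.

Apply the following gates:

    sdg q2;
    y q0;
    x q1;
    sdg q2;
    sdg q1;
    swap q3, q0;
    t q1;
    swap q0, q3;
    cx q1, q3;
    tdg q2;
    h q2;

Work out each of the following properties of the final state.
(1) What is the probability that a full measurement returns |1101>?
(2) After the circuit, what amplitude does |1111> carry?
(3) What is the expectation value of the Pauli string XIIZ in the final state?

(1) A full measurement returns |1101> with probability 1/2.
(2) The amplitude on |1111> is sqrt(2)*exp(I*pi/4)/2.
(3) The expectation value of XIIZ is 0.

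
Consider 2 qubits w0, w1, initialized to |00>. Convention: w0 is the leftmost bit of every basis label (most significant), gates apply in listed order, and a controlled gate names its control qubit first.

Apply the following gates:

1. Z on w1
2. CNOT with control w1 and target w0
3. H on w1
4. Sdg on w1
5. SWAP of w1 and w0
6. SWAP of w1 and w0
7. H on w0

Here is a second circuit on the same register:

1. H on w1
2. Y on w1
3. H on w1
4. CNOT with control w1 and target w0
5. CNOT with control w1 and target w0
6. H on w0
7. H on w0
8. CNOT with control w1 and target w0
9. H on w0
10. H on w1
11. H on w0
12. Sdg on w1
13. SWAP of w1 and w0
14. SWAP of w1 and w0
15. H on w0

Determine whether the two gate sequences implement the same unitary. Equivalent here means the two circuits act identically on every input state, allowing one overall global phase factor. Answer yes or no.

No: there is an input state on which the two circuits produce genuinely different outputs (not merely differing by a phase).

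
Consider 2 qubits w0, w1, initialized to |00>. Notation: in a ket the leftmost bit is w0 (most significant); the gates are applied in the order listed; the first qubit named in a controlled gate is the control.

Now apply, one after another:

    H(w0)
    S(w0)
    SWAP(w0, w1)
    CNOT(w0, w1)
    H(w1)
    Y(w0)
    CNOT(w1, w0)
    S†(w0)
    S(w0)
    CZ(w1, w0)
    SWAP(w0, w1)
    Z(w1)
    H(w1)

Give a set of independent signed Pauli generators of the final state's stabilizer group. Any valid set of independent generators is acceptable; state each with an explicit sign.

The final state is stabilized by the group generated by +YZ, -ZX; other independent generating sets are equally valid.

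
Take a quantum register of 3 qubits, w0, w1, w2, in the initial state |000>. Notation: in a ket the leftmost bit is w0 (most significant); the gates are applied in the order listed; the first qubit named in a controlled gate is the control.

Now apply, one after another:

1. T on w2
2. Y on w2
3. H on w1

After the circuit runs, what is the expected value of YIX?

The observable YIX averages to 0.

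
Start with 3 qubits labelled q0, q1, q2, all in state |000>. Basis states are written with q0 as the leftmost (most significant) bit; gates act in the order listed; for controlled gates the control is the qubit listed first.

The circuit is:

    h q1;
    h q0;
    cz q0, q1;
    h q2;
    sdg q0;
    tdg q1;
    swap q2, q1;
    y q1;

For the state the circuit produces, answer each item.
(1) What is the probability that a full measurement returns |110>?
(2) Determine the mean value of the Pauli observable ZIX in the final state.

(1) The probability of measuring |110> is 1/8.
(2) The observable ZIX averages to sqrt(2)/2.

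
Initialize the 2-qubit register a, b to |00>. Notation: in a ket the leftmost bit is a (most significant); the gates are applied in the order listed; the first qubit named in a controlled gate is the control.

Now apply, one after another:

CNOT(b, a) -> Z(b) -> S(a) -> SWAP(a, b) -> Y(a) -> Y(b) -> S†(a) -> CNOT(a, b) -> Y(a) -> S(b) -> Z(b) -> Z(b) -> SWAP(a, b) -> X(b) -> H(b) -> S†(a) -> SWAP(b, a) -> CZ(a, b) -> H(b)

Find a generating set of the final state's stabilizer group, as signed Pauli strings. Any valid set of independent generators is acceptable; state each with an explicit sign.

The final state is stabilized by the group generated by -XI, +IX; other independent generating sets are equally valid.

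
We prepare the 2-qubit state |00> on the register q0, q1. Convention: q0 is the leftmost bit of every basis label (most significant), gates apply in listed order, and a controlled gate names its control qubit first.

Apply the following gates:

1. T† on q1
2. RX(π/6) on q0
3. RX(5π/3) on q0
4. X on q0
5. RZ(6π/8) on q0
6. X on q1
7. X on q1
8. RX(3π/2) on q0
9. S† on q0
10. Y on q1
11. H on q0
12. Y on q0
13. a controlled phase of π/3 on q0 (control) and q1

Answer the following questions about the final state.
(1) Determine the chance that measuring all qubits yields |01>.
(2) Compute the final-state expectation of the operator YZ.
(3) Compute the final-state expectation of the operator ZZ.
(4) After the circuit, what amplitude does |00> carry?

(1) The probability of measuring |01> is sqrt(3)/4 + 1/2. Key observation: the block from step 6 through step 7 cancels to the identity and can be dropped.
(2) The observable YZ averages to -sqrt(6)/8 - sqrt(2)/8.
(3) The expectation value of ZZ is -sqrt(3)/2.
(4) |00> carries amplitude 0 in the final state.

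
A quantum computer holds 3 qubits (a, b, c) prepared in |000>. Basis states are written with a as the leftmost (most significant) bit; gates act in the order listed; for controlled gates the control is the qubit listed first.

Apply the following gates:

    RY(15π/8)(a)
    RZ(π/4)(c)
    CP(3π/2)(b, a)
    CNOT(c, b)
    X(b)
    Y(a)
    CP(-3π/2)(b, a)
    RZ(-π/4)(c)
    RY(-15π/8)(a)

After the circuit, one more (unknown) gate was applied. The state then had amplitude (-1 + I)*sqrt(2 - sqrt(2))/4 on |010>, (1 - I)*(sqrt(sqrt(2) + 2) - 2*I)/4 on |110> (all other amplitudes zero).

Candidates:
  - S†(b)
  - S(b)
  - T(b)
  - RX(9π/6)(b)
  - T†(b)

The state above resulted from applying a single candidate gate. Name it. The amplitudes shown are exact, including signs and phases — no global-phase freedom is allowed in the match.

The applied gate was S(b).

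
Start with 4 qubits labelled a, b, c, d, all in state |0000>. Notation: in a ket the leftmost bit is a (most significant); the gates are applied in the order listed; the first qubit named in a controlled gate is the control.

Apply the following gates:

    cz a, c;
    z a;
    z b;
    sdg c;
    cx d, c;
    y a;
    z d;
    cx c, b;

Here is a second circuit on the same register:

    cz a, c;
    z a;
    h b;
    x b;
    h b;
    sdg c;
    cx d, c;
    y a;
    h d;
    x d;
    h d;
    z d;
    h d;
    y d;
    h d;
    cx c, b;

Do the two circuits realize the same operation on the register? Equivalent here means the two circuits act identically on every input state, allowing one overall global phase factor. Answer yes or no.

No, they are not equivalent — no single phase factor reconciles the two unitaries.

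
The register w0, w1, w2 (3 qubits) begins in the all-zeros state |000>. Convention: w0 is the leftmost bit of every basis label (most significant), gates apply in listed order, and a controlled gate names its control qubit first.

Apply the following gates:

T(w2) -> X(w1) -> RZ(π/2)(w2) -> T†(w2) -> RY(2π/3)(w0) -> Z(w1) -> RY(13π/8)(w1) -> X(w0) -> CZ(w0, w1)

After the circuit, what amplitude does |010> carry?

The amplitude on |010> is -sqrt(3)*exp(3*I*pi/4)*cos(3*pi/16)/2.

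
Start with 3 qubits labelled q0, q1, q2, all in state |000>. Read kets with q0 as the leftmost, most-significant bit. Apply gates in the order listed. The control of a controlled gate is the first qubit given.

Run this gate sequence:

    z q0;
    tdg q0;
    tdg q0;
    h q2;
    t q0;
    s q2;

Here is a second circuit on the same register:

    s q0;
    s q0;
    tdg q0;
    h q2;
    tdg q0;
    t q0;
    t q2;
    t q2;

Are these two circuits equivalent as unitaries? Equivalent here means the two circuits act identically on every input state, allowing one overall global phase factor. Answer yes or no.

Yes, they are equivalent — the unitaries differ by at most a global phase.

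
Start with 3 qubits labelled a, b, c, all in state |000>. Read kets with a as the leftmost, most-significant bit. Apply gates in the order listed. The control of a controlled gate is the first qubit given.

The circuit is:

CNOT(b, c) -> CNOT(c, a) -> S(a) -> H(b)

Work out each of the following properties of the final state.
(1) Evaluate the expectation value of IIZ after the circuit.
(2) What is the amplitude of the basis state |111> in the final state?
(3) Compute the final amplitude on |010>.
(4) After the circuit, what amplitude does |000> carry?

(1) The expectation value of IIZ is 1.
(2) |111> carries amplitude 0 in the final state.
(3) |010> carries amplitude sqrt(2)/2 in the final state.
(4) The final state's coefficient on |000> equals sqrt(2)/2.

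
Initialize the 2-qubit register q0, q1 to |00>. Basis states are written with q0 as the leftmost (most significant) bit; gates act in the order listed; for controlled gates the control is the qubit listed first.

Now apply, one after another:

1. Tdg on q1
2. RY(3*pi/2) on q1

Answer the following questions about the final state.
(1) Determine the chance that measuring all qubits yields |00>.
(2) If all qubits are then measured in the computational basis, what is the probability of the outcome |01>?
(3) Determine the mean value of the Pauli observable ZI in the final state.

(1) A full measurement returns |00> with probability 1/2.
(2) The probability of measuring |01> is 1/2.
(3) The observable ZI averages to 1.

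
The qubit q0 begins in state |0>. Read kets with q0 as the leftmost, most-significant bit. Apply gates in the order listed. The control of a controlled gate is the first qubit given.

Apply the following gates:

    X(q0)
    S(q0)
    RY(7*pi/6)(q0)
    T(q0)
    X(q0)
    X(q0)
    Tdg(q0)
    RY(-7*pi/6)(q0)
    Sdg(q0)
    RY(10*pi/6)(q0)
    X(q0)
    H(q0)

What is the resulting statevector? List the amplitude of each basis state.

The resulting statevector has amplitude -sqrt(6)/4 - sqrt(2)/4 on |0>, -sqrt(6)/4 + sqrt(2)/4 on |1>.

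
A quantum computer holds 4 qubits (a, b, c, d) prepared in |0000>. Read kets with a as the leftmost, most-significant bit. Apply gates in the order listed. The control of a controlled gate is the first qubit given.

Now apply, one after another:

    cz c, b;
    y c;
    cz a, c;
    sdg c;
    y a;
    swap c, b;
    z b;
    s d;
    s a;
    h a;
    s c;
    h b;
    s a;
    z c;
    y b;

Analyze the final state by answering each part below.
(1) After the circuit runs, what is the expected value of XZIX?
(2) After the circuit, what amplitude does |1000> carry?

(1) The observable XZIX averages to 0.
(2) |1000> carries amplitude 1/2 in the final state.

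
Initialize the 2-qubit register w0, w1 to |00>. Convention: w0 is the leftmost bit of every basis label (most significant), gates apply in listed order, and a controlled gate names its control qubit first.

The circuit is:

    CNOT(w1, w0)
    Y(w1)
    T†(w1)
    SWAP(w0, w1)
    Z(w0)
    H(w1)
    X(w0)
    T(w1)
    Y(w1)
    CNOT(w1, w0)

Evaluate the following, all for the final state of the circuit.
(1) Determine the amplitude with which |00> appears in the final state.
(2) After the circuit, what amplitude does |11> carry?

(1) The final state's coefficient on |00> equals -sqrt(2)/2.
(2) The final state's coefficient on |11> equals -sqrt(2)*exp(3*I*pi/4)/2.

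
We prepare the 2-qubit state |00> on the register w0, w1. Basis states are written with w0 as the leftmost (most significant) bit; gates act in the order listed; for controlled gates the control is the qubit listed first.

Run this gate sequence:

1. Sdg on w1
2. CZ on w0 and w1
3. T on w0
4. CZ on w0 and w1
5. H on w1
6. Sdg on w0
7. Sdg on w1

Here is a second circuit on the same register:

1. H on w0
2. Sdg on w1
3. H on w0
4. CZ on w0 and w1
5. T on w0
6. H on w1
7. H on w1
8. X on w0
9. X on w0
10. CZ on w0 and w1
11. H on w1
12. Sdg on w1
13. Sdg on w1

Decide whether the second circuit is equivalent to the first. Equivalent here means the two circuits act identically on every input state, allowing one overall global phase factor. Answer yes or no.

No: there is an input state on which the two circuits produce genuinely different outputs (not merely differing by a phase).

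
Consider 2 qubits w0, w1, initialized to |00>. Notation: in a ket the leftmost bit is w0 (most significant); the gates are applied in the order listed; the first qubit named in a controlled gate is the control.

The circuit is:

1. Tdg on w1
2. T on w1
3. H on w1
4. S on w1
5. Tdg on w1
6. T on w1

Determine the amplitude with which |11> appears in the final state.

The final state's coefficient on |11> equals 0.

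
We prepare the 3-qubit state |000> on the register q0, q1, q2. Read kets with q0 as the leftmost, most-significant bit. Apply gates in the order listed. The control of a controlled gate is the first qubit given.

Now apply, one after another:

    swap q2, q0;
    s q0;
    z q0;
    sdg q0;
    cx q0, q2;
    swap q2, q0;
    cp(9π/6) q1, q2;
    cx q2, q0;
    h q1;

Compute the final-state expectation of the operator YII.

The expectation value of YII is 0.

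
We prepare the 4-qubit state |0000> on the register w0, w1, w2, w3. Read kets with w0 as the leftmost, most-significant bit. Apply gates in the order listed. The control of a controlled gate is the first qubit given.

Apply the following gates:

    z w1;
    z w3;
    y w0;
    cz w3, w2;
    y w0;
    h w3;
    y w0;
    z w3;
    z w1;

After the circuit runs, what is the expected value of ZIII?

The expectation value of ZIII is -1.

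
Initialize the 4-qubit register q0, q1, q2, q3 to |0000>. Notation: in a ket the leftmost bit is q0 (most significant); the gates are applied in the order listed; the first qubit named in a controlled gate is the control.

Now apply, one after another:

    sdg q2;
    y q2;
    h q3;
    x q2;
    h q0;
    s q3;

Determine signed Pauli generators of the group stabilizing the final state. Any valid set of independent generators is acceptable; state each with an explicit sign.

The stabilizer group can be generated by +XIII, +IIIY, +IZII, +IIZI, among other valid generating sets.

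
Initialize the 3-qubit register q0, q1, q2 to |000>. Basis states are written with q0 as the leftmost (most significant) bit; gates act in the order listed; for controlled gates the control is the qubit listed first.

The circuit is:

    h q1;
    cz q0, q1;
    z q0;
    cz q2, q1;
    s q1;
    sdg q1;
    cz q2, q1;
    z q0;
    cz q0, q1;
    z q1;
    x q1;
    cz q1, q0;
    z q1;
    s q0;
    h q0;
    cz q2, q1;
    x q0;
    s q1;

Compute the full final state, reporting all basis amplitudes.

The resulting statevector has amplitude -1/2 on |000>, 0 on |001>, -I/2 on |010>, 0 on |011>, -1/2 on |100>, 0 on |101>, -I/2 on |110>, 0 on |111>.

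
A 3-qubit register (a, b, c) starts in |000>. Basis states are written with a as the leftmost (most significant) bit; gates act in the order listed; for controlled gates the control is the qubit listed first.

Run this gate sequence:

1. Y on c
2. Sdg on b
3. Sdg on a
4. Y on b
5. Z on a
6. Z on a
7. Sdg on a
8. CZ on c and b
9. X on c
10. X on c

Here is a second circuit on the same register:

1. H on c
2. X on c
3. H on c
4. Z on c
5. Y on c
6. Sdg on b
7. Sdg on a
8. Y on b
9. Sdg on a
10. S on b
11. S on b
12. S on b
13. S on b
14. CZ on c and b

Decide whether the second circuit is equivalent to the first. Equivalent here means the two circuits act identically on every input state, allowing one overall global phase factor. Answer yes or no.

Yes — the two circuits implement the same unitary up to a global phase.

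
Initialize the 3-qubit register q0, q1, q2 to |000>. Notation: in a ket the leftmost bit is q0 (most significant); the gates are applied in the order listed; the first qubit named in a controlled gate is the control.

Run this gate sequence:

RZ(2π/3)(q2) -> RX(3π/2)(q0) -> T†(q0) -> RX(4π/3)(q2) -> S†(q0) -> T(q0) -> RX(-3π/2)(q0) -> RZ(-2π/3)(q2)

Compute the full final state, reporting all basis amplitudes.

After the circuit, the state carries amplitude -1/4 + I/4 on |000>, sqrt(3)*(1 + I)*exp(I*pi/3)/4 on |001>, 0 on |010>, 0 on |011>, -1/4 + I/4 on |100>, sqrt(3)*(1 + I)*exp(I*pi/3)/4 on |101>, 0 on |110>, 0 on |111>.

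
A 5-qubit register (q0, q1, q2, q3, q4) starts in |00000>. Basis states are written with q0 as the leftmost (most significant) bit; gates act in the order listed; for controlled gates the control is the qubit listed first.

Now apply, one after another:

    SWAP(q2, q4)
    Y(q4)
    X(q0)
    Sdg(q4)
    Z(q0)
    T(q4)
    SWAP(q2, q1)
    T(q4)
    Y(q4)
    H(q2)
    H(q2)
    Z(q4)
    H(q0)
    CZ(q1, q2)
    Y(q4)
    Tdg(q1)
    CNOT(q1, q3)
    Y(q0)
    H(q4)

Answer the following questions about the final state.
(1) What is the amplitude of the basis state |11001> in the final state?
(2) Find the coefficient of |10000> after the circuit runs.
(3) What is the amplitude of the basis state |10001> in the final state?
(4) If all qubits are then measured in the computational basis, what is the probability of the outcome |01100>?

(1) The final state's coefficient on |11001> equals 0.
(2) |10000> carries amplitude 1/2 in the final state.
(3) The final state's coefficient on |10001> equals -1/2.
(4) The probability of measuring |01100> is 0.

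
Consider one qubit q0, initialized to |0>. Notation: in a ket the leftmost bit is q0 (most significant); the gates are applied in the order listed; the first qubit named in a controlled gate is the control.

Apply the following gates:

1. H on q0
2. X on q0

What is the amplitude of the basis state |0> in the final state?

The final state's coefficient on |0> equals sqrt(2)/2.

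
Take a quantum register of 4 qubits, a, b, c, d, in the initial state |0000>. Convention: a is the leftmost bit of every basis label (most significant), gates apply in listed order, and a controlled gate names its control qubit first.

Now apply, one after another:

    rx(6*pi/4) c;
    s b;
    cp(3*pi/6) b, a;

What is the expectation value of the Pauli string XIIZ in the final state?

The expectation value of XIIZ is 0.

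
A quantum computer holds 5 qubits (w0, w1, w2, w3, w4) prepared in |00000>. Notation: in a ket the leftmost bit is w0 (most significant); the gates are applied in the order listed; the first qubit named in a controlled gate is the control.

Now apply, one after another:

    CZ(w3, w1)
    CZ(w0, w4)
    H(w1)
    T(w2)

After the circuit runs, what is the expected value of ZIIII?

The observable ZIIII averages to 1.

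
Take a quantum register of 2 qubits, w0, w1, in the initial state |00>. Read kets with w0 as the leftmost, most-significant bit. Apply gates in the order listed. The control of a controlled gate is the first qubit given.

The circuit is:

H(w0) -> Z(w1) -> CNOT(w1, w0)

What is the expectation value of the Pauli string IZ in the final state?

The expectation value of IZ is 1.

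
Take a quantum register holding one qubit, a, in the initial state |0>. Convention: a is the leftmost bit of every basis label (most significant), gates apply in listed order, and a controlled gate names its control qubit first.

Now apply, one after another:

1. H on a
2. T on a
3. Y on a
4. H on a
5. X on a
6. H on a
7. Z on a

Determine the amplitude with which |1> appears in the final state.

|1> carries amplitude sqrt(2)*I/2 in the final state. Key observation: the block from step 4 through step 7 cancels to the identity and can be dropped.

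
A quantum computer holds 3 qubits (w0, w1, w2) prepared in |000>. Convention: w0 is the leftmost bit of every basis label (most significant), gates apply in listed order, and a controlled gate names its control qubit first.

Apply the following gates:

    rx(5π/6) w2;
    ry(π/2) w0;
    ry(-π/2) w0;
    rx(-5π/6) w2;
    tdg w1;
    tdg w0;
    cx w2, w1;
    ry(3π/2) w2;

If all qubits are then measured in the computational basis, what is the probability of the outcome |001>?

Outcome |001> occurs with probability 1/2. Key observation: the block from step 1 through step 4 cancels to the identity and can be dropped.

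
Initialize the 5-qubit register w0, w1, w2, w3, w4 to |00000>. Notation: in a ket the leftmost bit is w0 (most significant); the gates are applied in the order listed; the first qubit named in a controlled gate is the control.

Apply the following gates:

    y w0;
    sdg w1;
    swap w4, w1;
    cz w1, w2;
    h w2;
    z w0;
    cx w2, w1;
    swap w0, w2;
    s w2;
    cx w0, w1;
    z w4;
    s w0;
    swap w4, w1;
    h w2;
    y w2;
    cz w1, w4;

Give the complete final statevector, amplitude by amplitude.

After the circuit, the state carries amplitude I/2 on |00000>, I/2 on |00100>, -1/2 on |10000>, -1/2 on |10100>, and 0 on every other basis state.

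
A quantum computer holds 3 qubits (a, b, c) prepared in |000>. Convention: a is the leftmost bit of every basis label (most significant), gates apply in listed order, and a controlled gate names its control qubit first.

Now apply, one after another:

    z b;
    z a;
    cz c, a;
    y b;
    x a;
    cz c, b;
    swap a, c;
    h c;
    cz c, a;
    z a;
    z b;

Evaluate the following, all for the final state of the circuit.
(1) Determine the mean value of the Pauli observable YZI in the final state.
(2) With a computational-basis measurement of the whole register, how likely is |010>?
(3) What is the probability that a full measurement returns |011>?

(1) The observable YZI averages to 0.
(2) Outcome |010> occurs with probability 1/2.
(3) A full measurement returns |011> with probability 1/2.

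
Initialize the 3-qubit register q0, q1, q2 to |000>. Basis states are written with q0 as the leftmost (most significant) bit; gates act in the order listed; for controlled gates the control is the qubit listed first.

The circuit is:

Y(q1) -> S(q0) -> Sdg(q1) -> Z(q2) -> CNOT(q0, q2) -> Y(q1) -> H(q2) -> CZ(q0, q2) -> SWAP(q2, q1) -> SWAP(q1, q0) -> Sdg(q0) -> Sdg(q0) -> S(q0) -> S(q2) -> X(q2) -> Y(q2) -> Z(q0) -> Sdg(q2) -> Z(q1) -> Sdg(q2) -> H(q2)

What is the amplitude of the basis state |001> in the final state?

The amplitude on |001> is -1/2.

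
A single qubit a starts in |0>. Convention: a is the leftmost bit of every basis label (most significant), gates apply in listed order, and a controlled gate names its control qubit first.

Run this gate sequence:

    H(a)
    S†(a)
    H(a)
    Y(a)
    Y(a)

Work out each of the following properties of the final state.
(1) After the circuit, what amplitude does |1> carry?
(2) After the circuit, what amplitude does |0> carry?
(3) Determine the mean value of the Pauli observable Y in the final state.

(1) The amplitude on |1> is 1/2 + I/2.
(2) |0> carries amplitude 1/2 - I/2 in the final state.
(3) The expectation value of Y is 1.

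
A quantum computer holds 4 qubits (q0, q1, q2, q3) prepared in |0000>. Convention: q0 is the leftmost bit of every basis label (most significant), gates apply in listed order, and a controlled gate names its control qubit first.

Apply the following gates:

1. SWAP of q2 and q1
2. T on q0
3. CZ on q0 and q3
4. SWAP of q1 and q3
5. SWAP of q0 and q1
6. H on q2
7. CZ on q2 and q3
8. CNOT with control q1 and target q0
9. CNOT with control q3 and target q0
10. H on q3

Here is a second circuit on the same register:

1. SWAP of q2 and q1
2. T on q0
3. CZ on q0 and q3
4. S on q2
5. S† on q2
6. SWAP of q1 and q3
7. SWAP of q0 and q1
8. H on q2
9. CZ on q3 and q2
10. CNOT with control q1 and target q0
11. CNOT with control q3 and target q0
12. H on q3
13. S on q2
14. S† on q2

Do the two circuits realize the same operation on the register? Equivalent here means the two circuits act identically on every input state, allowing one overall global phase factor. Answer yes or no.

Yes — the two circuits implement the same unitary up to a global phase.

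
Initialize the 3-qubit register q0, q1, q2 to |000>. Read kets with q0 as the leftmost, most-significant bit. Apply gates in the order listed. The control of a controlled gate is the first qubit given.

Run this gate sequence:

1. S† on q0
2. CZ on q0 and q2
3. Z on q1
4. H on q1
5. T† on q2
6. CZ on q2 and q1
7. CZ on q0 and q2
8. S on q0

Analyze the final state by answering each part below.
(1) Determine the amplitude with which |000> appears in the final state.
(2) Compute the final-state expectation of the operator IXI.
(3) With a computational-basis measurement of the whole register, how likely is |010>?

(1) |000> carries amplitude sqrt(2)/2 in the final state.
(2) In the final state, IXI has expectation 1.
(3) A full measurement returns |010> with probability 1/2.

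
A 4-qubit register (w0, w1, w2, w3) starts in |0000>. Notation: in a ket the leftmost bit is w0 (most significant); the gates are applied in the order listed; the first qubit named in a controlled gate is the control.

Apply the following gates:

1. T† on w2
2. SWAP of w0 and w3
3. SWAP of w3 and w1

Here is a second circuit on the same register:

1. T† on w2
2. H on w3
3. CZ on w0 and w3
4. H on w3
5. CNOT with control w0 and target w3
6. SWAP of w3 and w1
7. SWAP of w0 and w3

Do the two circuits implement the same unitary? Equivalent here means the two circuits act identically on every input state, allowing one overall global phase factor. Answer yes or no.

No — the two circuits implement different unitaries, even allowing a global phase.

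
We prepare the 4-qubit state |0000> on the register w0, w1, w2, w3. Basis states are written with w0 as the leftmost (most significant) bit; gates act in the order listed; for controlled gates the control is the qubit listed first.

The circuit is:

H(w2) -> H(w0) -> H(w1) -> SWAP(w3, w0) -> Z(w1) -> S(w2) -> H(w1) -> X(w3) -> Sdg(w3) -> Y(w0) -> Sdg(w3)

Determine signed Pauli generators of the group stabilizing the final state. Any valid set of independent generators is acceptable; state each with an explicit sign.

The stabilizer group can be generated by +IIYI, -IIIX, -ZIII, -IZII, among other valid generating sets.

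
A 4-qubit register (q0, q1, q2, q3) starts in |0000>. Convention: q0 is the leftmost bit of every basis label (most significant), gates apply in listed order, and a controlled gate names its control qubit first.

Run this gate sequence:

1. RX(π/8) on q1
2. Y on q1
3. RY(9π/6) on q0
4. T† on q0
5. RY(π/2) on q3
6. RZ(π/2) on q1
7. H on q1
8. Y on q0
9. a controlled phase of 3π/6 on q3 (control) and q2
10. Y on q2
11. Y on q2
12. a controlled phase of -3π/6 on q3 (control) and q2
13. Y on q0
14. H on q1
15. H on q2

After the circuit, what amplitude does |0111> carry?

|0111> carries amplitude -sqrt(2)*exp(3*I*pi/4)*cos(pi/16)/4 in the final state. Key observation: gates 7-14 undo each other exactly, leaving only the rest of the circuit to track.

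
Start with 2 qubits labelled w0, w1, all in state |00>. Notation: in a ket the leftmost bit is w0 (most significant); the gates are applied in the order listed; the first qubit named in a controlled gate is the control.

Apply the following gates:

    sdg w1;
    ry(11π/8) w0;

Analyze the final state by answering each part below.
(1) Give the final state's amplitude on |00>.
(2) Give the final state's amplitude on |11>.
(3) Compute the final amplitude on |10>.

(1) |00> carries amplitude -cos(5*pi/16) in the final state.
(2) The final state's coefficient on |11> equals 0.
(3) The final state's coefficient on |10> equals sin(5*pi/16).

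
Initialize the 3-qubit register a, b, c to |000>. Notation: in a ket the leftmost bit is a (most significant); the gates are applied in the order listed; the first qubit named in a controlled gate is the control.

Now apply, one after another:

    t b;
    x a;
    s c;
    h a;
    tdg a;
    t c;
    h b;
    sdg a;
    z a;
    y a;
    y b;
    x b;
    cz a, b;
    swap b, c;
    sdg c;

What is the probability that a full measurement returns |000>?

The probability of measuring |000> is 1/4.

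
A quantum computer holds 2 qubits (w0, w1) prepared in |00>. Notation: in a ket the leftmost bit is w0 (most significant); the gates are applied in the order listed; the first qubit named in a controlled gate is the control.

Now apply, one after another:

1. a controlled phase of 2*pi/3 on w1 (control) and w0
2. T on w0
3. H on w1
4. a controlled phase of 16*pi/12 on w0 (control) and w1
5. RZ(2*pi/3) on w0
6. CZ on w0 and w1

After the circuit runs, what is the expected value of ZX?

The observable ZX averages to 1.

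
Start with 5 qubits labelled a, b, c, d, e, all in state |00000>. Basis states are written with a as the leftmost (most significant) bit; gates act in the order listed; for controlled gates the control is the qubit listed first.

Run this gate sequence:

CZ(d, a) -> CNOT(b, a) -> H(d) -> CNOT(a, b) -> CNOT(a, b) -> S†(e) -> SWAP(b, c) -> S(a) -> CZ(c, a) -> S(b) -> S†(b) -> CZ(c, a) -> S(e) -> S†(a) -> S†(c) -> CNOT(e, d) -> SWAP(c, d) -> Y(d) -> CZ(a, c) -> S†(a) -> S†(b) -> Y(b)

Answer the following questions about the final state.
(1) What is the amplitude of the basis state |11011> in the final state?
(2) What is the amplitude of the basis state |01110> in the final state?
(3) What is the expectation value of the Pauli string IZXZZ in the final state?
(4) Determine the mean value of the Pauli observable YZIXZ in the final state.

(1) The final state's coefficient on |11011> equals 0. Key observation: the block from step 9 through step 12 cancels to the identity and can be dropped.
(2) The amplitude on |01110> is -sqrt(2)/2.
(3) The observable IZXZZ averages to 1.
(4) The expectation value of YZIXZ is 0.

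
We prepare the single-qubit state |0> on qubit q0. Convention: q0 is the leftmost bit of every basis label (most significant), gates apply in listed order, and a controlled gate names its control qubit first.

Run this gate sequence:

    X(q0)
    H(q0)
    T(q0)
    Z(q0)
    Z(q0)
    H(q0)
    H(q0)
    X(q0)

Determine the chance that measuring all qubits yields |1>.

Outcome |1> occurs with probability 1/2.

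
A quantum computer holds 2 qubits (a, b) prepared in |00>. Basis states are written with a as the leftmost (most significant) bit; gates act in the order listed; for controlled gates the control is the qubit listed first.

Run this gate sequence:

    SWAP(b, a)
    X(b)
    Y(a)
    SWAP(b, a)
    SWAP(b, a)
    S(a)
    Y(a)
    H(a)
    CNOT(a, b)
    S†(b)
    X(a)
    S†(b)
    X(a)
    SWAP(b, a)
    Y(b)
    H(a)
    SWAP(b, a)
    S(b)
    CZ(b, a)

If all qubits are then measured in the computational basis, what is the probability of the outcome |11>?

A full measurement returns |11> with probability 1/4.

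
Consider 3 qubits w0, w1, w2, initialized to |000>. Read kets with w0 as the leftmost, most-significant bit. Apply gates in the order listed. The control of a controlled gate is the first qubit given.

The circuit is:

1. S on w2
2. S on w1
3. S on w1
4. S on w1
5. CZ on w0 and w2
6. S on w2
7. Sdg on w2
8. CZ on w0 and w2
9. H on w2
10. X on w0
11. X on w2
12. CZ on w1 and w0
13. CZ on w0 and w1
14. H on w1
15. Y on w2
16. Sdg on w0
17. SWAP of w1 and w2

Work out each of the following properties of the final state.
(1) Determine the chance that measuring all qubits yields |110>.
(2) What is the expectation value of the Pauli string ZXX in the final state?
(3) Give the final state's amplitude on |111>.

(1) A full measurement returns |110> with probability 1/4.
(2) The expectation value of ZXX is 1.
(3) The final state's coefficient on |111> equals 1/2.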